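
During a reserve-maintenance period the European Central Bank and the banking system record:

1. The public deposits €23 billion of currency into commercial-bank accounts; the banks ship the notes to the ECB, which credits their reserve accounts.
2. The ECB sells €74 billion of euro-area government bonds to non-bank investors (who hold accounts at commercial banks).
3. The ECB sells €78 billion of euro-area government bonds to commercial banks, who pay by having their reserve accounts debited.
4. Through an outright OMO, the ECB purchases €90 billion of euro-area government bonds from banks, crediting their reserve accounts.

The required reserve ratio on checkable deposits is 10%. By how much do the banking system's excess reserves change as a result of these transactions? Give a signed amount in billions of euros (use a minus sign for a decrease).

Currency deposit €23 billion: reserves +€23B, deposits +€23B.
Asset sale (to non-banks) €74 billion: reserves −€74B, deposits −€74B.
OMO sale (to banks) €78 billion: reserves −€78B, deposits 0.
OMO purchase (from banks) €90 billion: reserves +€90B, deposits 0.
Totals: Δreserves = −€39B, Δdeposits = −€51B.
Δrequired reserves = 10% × −€51B = −€5.1B.
Δexcess reserves = Δreserves − Δrequired = −€39B − (−€5.1B) = -€33.9 billion.

-€33.9 billion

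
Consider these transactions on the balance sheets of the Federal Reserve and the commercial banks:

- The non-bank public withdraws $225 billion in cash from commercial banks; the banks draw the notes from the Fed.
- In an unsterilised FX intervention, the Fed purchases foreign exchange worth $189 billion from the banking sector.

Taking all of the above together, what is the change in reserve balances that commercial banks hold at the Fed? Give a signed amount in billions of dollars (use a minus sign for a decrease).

-$36 billion

Fed balance sheet:
  Assets:      Foreign assets +$189B
  Liabilities: Bank reserves −$36B, Currency in circulation +$225B
So the change in reserve balances that commercial banks hold at the Fed is -$36 billion.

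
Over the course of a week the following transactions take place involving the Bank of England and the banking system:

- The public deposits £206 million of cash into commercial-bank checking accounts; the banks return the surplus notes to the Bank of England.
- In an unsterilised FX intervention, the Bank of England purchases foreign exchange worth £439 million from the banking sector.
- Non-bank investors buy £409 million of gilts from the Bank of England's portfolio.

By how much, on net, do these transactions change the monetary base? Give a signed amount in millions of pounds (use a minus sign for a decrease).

Currency deposit £206 million: just a shift between currency and reserves — both are base money → 0.
FX purchase £439 million: Bank of England balance sheet expands → +£439M.
Asset sale (to non-banks) £409 million: Bank of England balance sheet contracts → −£409M.
Net: 0 + 439 − 409 = +£30 million.

+£30 million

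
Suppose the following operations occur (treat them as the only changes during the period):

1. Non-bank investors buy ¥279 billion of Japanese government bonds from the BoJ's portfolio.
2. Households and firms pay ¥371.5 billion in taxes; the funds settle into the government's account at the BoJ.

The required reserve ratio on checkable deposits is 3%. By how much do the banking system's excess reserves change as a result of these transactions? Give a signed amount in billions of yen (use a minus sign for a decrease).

-¥630.985 billion

Asset sale (to non-banks) ¥279 billion: reserves −¥279B, deposits −¥279B.
Government account inflow ¥371.5 billion: reserves −¥371.5B, deposits −¥371.5B.
Totals: Δreserves = −¥650.5B, Δdeposits = −¥650.5B.
Δrequired reserves = 3% × −¥650.5B = −¥19.515B.
Δexcess reserves = Δreserves − Δrequired = −¥650.5B − (−¥19.515B) = -¥630.985 billion.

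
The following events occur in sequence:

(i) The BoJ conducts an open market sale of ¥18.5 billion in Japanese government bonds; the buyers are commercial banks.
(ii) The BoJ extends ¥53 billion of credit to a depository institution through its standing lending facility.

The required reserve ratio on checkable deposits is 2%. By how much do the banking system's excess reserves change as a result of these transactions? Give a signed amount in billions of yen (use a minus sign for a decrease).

+¥34.5 billion

OMO sale (to banks) ¥18.5 billion: reserves −¥18.5B, deposits 0.
Discount-window loan ¥53 billion: reserves +¥53B, deposits 0.
Totals: Δreserves = +¥34.5B, Δdeposits = 0.
Δrequired reserves = 2% × 0 = 0.
Δexcess reserves = Δreserves − Δrequired = +¥34.5B − (0) = +¥34.5 billion.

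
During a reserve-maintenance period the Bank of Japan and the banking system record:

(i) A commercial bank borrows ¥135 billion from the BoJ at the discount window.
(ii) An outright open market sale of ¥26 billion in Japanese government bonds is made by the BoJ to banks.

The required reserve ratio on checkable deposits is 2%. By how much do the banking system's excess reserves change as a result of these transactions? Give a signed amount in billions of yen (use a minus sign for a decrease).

Discount-window loan ¥135 billion: reserves +¥135B, deposits 0.
OMO sale (to banks) ¥26 billion: reserves −¥26B, deposits 0.
Totals: Δreserves = +¥109B, Δdeposits = 0.
Δrequired reserves = 2% × 0 = 0.
Δexcess reserves = Δreserves − Δrequired = +¥109B − (0) = +¥109 billion.

+¥109 billion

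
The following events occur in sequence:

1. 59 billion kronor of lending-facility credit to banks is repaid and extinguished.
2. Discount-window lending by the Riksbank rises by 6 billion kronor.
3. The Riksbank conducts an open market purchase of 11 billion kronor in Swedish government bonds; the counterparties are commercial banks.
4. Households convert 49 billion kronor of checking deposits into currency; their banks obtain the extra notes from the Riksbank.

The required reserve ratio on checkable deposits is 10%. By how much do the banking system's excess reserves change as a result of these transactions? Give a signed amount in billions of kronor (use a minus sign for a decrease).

Discount-window repayment 59 billion kronor: reserves −59B, deposits 0.
Discount-window loan 6 billion kronor: reserves +6B, deposits 0.
OMO purchase (from banks) 11 billion kronor: reserves +11B, deposits 0.
Currency withdrawal 49 billion kronor: reserves −49B, deposits −49B.
Totals: Δreserves = −91B, Δdeposits = −49B.
Δrequired reserves = 10% × −49B = −4.9B.
Δexcess reserves = Δreserves − Δrequired = −91B − (−4.9B) = -86.1 billion.

-86.1 billion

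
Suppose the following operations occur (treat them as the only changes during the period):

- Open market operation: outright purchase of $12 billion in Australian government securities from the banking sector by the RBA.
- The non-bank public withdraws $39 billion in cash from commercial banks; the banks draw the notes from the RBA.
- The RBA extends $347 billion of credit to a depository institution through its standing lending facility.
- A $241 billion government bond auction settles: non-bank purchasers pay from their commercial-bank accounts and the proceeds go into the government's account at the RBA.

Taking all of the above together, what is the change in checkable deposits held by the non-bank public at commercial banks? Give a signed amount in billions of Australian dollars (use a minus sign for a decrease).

RBA balance sheet:
  Assets:      Securities +$12B, Loans to banks +$347B
  Liabilities: Bank reserves +$79B, Currency in circulation +$39B, Government deposits +$241B
Commercial banking system:
  Assets:      Reserves at CB +$79B, Securities −$12B
  Liabilities: Checkable deposits −$280B, Borrowings from CB +$347B
So the change in checkable deposits held by the non-bank public at commercial banks is -$280 billion.

-$280 billion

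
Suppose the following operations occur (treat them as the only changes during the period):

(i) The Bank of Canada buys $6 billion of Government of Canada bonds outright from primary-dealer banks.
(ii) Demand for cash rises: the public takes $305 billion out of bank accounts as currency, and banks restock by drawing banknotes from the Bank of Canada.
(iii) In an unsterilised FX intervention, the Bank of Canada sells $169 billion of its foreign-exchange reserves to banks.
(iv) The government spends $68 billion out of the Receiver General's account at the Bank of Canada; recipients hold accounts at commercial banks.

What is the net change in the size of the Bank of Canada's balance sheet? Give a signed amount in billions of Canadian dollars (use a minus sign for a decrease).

-$163 billion

OMO purchase (from banks) $6 billion: a Bank of Canada asset is acquired → +$6B.
Currency withdrawal $305 billion: only the composition of liabilities changes → 0.
FX sale $169 billion: a Bank of Canada asset is shed → −$169B.
Government spending $68 billion: only the composition of liabilities changes → 0.
Net: 6 + 0 − 169 + 0 = -$163 billion.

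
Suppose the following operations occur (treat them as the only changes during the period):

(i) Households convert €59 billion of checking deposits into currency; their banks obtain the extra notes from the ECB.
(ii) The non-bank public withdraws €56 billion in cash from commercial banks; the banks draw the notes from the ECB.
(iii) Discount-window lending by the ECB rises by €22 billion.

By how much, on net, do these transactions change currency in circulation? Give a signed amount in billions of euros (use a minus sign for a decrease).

+€115 billion

ECB balance sheet:
  Assets:      Loans to banks +€22B
  Liabilities: Bank reserves −€93B, Currency in circulation +€115B
So the change in currency in circulation is +€115 billion.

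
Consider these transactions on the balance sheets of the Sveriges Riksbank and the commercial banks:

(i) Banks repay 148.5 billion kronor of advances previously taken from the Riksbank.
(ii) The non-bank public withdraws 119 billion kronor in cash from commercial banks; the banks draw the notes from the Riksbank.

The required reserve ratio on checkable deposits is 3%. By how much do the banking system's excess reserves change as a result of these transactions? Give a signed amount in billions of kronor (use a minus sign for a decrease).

-263.93 billion

Discount-window repayment 148.5 billion kronor: reserves −148.5B, deposits 0.
Currency withdrawal 119 billion kronor: reserves −119B, deposits −119B.
Totals: Δreserves = −267.5B, Δdeposits = −119B.
Δrequired reserves = 3% × −119B = −3.57B.
Δexcess reserves = Δreserves − Δrequired = −267.5B − (−3.57B) = -263.93 billion.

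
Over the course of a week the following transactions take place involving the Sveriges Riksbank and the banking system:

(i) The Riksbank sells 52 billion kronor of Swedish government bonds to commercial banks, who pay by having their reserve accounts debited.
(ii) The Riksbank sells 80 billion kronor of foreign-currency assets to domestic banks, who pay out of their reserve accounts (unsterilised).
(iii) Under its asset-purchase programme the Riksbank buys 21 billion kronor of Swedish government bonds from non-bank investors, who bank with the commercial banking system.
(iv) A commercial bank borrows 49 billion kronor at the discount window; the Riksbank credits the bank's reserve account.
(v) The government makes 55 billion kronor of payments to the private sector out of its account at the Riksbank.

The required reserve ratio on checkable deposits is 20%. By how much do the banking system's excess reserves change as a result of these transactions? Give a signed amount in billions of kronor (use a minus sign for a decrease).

-22.2 billion

OMO sale (to banks) 52 billion kronor: reserves −52B, deposits 0.
FX sale 80 billion kronor: reserves −80B, deposits 0.
Asset purchase (from non-banks) 21 billion kronor: reserves +21B, deposits +21B.
Discount-window loan 49 billion kronor: reserves +49B, deposits 0.
Government spending 55 billion kronor: reserves +55B, deposits +55B.
Totals: Δreserves = −7B, Δdeposits = +76B.
Δrequired reserves = 20% × +76B = +15.2B.
Δexcess reserves = Δreserves − Δrequired = −7B − (+15.2B) = -22.2 billion.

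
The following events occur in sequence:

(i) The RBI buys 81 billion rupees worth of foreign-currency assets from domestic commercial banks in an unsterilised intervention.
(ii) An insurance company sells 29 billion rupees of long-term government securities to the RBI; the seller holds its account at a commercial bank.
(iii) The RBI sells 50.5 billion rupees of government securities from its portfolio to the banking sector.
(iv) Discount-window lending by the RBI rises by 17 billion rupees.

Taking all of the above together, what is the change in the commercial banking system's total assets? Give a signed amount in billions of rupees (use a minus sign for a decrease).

+46 billion

FX purchase 81 billion rupees: just an asset swap on bank balance sheets → 0.
Asset purchase (from non-banks) 29 billion rupees: bank balance sheets expand → +29B.
OMO sale (to banks) 50.5 billion rupees: just an asset swap on bank balance sheets → 0.
Discount-window loan 17 billion rupees: bank balance sheets expand → +17B.
Net: 0 + 29 + 0 + 17 = +46 billion.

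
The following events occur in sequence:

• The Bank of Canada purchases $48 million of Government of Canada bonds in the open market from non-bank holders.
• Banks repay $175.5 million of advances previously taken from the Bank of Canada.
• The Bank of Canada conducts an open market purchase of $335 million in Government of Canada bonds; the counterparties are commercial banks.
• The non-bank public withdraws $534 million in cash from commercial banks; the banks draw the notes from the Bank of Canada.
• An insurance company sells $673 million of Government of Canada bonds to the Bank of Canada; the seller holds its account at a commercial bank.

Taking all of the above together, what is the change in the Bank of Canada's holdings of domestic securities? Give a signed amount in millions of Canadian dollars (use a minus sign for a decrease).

+$1056 million

Bank of Canada balance sheet:
  Assets:      Securities +$1056M, Loans to banks −$175.5M
  Liabilities: Bank reserves +$346.5M, Currency in circulation +$534M
Commercial banking system:
  Assets:      Reserves at CB +$346.5M, Securities −$335M
  Liabilities: Checkable deposits +$187M, Borrowings from CB −$175.5M
So the change in the Bank of Canada's holdings of domestic securities is +$1056 million.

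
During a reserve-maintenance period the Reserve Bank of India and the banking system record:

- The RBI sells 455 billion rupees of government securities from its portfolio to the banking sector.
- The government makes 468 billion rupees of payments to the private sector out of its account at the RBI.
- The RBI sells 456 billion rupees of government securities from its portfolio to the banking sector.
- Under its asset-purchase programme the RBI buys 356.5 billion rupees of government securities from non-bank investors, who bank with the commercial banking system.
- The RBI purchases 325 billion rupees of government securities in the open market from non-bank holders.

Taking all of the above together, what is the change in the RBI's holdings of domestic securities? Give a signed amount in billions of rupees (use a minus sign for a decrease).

OMO sale (to banks) 455 billion rupees: securities removed from the RBI's portfolio → −455B.
Government spending 468 billion rupees: the RBI's securities portfolio is untouched → 0.
OMO sale (to banks) 456 billion rupees: securities removed from the RBI's portfolio → −456B.
Asset purchase (from non-banks) 356.5 billion rupees: securities added to the RBI's portfolio → +356.5B.
Asset purchase (from non-banks) 325 billion rupees: securities added to the RBI's portfolio → +325B.
Net: −455 + 0 − 456 + 356.5 + 325 = -229.5 billion.

-229.5 billion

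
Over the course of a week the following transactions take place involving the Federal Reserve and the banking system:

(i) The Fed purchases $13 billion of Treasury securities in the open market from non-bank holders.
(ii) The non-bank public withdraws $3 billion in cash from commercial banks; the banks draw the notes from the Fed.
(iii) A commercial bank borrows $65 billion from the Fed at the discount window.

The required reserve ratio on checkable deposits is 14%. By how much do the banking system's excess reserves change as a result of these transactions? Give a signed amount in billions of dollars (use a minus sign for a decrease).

+$73.6 billion

Asset purchase (from non-banks) $13 billion: reserves +$13B, deposits +$13B.
Currency withdrawal $3 billion: reserves −$3B, deposits −$3B.
Discount-window loan $65 billion: reserves +$65B, deposits 0.
Totals: Δreserves = +$75B, Δdeposits = +$10B.
Δrequired reserves = 14% × +$10B = +$1.4B.
Δexcess reserves = Δreserves − Δrequired = +$75B − (+$1.4B) = +$73.6 billion.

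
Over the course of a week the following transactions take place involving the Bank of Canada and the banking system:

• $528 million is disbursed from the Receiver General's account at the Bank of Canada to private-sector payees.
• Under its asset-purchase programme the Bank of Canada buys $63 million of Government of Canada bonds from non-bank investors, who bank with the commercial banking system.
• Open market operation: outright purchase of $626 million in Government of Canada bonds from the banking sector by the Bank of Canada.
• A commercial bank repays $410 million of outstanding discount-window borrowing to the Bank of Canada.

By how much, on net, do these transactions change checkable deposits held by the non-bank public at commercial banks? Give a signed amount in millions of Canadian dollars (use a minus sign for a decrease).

Bank of Canada balance sheet:
  Assets:      Securities +$689M, Loans to banks −$410M
  Liabilities: Bank reserves +$807M, Government deposits −$528M
Commercial banking system:
  Assets:      Reserves at CB +$807M, Securities −$626M
  Liabilities: Checkable deposits +$591M, Borrowings from CB −$410M
So the change in checkable deposits held by the non-bank public at commercial banks is +$591 million.

+$591 million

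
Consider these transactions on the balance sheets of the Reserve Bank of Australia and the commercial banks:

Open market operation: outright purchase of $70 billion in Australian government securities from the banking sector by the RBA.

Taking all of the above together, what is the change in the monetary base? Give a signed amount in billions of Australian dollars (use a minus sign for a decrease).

+$70 billion

OMO purchase (from banks) $70 billion: RBA balance sheet expands → +$70B.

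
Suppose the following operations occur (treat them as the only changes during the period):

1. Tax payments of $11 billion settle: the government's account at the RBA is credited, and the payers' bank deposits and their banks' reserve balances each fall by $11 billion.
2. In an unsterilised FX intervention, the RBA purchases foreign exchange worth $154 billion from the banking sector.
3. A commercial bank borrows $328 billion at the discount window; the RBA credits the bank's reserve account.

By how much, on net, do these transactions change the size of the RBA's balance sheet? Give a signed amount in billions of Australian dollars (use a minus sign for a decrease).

RBA balance sheet:
  Assets:      Loans to banks +$328B, Foreign assets +$154B
  Liabilities: Bank reserves +$471B, Government deposits +$11B
Change in total RBA assets = +$482 billion.

+$482 billion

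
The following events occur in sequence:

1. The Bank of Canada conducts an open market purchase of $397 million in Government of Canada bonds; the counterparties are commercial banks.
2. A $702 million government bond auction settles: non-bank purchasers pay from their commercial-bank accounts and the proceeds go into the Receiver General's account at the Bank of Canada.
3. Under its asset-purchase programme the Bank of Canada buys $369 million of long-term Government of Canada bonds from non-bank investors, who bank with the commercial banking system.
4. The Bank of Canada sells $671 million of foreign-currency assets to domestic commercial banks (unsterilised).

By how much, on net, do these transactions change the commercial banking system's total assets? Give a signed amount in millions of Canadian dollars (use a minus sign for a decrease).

-$333 million

OMO purchase (from banks) $397 million: just an asset swap on bank balance sheets → 0.
Government account inflow $702 million: bank balance sheets shrink → −$702M.
Asset purchase (from non-banks) $369 million: bank balance sheets expand → +$369M.
FX sale $671 million: just an asset swap on bank balance sheets → 0.
Net: 0 − 702 + 369 + 0 = -$333 million.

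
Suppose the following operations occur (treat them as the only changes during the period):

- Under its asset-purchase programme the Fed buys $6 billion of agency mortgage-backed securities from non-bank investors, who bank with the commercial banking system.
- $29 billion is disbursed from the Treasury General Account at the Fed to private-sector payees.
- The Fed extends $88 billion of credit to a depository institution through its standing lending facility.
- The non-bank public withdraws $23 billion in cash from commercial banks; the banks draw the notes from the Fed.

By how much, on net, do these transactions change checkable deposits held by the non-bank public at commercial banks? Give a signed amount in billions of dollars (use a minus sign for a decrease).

Asset purchase (from non-banks) $6 billion: non-bank counterparties' bank balances rise → +$6B.
Government spending $29 billion: non-bank counterparties' bank balances rise → +$29B.
Discount-window loan $88 billion: the counterparty is a bank, so public deposits are unchanged → 0.
Currency withdrawal $23 billion: non-bank counterparties' bank balances fall → −$23B.
Net: 6 + 29 + 0 − 23 = +$12 billion.

+$12 billion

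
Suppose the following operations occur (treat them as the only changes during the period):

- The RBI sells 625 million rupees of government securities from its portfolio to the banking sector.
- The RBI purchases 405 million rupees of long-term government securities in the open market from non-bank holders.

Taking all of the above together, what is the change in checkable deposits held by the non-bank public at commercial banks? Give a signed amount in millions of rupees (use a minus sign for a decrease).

RBI balance sheet:
  Assets:      Securities −220M
  Liabilities: Bank reserves −220M
Commercial banking system:
  Assets:      Reserves at CB −220M, Securities +625M
  Liabilities: Checkable deposits +405M
So the change in checkable deposits held by the non-bank public at commercial banks is +405 million.

+405 million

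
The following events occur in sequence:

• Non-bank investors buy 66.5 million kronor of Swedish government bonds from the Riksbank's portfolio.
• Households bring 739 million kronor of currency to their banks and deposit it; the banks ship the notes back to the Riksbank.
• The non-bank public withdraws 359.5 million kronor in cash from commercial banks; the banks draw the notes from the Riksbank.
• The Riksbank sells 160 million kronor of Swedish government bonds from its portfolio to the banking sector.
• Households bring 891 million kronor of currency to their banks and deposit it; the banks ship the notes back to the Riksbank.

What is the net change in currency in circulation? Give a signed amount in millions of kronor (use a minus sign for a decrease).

Riksbank balance sheet:
  Assets:      Securities −226.5M
  Liabilities: Bank reserves +1044M, Currency in circulation −1270.5M
So the change in currency in circulation is -1270.5 million.

-1270.5 million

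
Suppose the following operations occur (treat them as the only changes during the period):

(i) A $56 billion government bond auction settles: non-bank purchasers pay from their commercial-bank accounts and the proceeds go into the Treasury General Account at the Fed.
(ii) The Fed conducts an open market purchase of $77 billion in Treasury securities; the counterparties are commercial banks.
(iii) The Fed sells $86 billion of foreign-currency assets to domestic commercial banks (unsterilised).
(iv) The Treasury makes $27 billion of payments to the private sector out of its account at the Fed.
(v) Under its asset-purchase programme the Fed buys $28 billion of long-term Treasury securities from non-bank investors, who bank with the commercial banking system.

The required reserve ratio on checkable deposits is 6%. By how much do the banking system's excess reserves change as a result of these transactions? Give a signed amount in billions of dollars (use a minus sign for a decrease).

-$9.94 billion

Government account inflow $56 billion: reserves −$56B, deposits −$56B.
OMO purchase (from banks) $77 billion: reserves +$77B, deposits 0.
FX sale $86 billion: reserves −$86B, deposits 0.
Government spending $27 billion: reserves +$27B, deposits +$27B.
Asset purchase (from non-banks) $28 billion: reserves +$28B, deposits +$28B.
Totals: Δreserves = −$10B, Δdeposits = −$1B.
Δrequired reserves = 6% × −$1B = −$0.06B.
Δexcess reserves = Δreserves − Δrequired = −$10B − (−$0.06B) = -$9.94 billion.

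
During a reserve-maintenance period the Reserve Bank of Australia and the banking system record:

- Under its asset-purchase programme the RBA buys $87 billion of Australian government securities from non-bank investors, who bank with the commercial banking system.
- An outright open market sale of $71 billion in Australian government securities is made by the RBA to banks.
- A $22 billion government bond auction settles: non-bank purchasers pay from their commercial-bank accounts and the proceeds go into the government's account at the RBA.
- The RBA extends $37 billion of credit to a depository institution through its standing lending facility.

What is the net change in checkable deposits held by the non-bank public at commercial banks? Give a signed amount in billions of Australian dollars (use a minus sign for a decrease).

+$65 billion

Asset purchase (from non-banks) $87 billion: non-bank counterparties' bank balances rise → +$87B.
OMO sale (to banks) $71 billion: the counterparty is a bank, so public deposits are unchanged → 0.
Government account inflow $22 billion: non-bank counterparties' bank balances fall → −$22B.
Discount-window loan $37 billion: the counterparty is a bank, so public deposits are unchanged → 0.
Net: 87 + 0 − 22 + 0 = +$65 billion.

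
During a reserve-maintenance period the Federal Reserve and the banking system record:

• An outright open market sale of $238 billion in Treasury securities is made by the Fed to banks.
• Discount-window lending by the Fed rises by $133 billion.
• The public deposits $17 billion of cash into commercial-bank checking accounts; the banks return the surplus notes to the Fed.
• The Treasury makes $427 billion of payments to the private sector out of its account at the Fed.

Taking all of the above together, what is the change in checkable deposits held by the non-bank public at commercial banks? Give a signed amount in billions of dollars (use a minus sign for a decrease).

Fed balance sheet:
  Assets:      Securities −$238B, Loans to banks +$133B
  Liabilities: Bank reserves +$339B, Currency in circulation −$17B, Government deposits −$427B
Commercial banking system:
  Assets:      Reserves at CB +$339B, Securities +$238B
  Liabilities: Checkable deposits +$444B, Borrowings from CB +$133B
So the change in checkable deposits held by the non-bank public at commercial banks is +$444 billion.

+$444 billion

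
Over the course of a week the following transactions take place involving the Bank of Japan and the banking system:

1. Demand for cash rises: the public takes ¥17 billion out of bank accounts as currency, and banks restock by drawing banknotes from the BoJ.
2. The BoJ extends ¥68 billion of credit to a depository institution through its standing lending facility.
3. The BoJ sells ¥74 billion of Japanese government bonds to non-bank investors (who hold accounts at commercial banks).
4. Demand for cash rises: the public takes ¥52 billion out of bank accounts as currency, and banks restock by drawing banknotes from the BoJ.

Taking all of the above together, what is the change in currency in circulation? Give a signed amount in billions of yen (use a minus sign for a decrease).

Currency withdrawal ¥17 billion: notes leave the central bank → +¥17B.
Discount-window loan ¥68 billion: no currency enters or leaves circulation → 0.
Asset sale (to non-banks) ¥74 billion: no currency enters or leaves circulation → 0.
Currency withdrawal ¥52 billion: notes leave the central bank → +¥52B.
Net: 17 + 0 + 0 + 52 = +¥69 billion.

+¥69 billion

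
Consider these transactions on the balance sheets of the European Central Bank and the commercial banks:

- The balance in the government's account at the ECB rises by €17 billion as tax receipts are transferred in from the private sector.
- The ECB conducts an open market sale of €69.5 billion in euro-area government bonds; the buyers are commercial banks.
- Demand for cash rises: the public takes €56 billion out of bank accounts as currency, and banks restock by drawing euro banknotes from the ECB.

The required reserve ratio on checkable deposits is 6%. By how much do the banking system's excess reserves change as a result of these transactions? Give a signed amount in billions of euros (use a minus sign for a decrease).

Government account inflow €17 billion: reserves −€17B, deposits −€17B.
OMO sale (to banks) €69.5 billion: reserves −€69.5B, deposits 0.
Currency withdrawal €56 billion: reserves −€56B, deposits −€56B.
Totals: Δreserves = −€142.5B, Δdeposits = −€73B.
Δrequired reserves = 6% × −€73B = −€4.38B.
Δexcess reserves = Δreserves − Δrequired = −€142.5B − (−€4.38B) = -€138.12 billion.

-€138.12 billion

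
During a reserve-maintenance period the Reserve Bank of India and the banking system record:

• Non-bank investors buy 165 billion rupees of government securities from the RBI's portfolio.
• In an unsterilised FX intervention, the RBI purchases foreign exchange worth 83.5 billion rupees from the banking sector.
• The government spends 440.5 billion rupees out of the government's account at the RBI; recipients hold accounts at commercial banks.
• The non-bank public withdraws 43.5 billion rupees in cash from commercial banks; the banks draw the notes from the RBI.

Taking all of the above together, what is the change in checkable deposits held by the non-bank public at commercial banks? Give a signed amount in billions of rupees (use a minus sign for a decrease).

+232 billion

Asset sale (to non-banks) 165 billion rupees: non-bank counterparties' bank balances fall → −165B.
FX purchase 83.5 billion rupees: the counterparty is a bank, so public deposits are unchanged → 0.
Government spending 440.5 billion rupees: non-bank counterparties' bank balances rise → +440.5B.
Currency withdrawal 43.5 billion rupees: non-bank counterparties' bank balances fall → −43.5B.
Net: −165 + 0 + 440.5 − 43.5 = +232 billion.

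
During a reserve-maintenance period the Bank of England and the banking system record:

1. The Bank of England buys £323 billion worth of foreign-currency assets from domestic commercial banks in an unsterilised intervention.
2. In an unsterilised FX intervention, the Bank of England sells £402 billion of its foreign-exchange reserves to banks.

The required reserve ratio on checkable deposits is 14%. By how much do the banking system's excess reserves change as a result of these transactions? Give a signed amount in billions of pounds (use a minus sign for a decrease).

FX purchase £323 billion: reserves +£323B, deposits 0.
FX sale £402 billion: reserves −£402B, deposits 0.
Totals: Δreserves = −£79B, Δdeposits = 0.
Δrequired reserves = 14% × 0 = 0.
Δexcess reserves = Δreserves − Δrequired = −£79B − (0) = -£79 billion.

-£79 billion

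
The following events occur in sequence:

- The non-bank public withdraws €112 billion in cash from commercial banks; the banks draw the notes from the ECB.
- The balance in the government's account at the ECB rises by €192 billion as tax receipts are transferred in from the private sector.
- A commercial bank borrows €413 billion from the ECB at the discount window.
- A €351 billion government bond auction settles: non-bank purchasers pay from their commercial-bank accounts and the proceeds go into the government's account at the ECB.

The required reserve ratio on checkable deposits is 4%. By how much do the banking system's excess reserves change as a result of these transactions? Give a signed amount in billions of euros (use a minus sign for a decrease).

-€215.8 billion

Currency withdrawal €112 billion: reserves −€112B, deposits −€112B.
Government account inflow €192 billion: reserves −€192B, deposits −€192B.
Discount-window loan €413 billion: reserves +€413B, deposits 0.
Government account inflow €351 billion: reserves −€351B, deposits −€351B.
Totals: Δreserves = −€242B, Δdeposits = −€655B.
Δrequired reserves = 4% × −€655B = −€26.2B.
Δexcess reserves = Δreserves − Δrequired = −€242B − (−€26.2B) = -€215.8 billion.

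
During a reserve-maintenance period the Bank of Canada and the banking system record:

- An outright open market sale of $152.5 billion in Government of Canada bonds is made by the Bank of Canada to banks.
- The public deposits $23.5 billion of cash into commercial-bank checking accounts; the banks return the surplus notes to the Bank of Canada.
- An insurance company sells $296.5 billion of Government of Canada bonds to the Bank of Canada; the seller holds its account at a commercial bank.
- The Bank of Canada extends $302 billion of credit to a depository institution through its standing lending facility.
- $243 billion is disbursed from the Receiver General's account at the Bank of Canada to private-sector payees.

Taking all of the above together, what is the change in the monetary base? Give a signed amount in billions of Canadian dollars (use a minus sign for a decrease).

+$689 billion

OMO sale (to banks) $152.5 billion: Bank of Canada balance sheet contracts → −$152.5B.
Currency deposit $23.5 billion: just a shift between currency and reserves — both are base money → 0.
Asset purchase (from non-banks) $296.5 billion: Bank of Canada balance sheet expands → +$296.5B.
Discount-window loan $302 billion: Bank of Canada balance sheet expands → +$302B.
Government spending $243 billion: a non-base liability converts back to reserves → +$243B.
Net: −152.5 + 0 + 296.5 + 302 + 243 = +$689 billion.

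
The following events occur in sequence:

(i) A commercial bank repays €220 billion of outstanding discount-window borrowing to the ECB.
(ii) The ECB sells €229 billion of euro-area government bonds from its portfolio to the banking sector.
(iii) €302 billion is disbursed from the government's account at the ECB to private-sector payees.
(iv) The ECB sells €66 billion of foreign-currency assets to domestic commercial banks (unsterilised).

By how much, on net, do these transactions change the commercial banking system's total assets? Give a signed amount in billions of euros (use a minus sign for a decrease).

+€82 billion

Discount-window repayment €220 billion: bank balance sheets shrink → −€220B.
OMO sale (to banks) €229 billion: just an asset swap on bank balance sheets → 0.
Government spending €302 billion: bank balance sheets expand → +€302B.
FX sale €66 billion: just an asset swap on bank balance sheets → 0.
Net: −220 + 0 + 302 + 0 = +€82 billion.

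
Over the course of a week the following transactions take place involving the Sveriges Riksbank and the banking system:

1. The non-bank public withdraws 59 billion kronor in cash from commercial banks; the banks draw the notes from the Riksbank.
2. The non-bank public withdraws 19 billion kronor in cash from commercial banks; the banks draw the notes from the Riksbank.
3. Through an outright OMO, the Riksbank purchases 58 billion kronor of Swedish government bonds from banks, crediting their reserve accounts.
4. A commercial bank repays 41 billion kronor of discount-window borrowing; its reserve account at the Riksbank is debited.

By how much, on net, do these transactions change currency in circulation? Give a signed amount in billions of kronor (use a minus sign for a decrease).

+78 billion

Riksbank balance sheet:
  Assets:      Securities +58B, Loans to banks −41B
  Liabilities: Bank reserves −61B, Currency in circulation +78B
Commercial banking system:
  Assets:      Reserves at CB −61B, Securities −58B
  Liabilities: Checkable deposits −78B, Borrowings from CB −41B
So the change in currency in circulation is +78 billion.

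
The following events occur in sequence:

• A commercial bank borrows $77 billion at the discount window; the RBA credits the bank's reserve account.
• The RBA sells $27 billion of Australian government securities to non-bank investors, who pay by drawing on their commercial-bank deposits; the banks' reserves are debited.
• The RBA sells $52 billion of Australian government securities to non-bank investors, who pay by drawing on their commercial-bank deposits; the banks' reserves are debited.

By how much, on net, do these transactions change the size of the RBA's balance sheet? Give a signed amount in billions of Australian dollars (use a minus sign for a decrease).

-$2 billion

RBA balance sheet:
  Assets:      Securities −$79B, Loans to banks +$77B
  Liabilities: Bank reserves −$2B
Change in total RBA assets = -$2 billion.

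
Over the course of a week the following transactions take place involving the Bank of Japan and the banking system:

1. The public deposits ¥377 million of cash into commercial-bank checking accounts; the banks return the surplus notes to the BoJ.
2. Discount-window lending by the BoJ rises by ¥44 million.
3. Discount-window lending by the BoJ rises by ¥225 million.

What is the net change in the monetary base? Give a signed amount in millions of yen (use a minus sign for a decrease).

BoJ balance sheet:
  Assets:      Loans to banks +¥269M
  Liabilities: Bank reserves +¥646M, Currency in circulation −¥377M
Commercial banking system:
  Assets:      Reserves at CB +¥646M
  Liabilities: Checkable deposits +¥377M, Borrowings from CB +¥269M
Monetary base = currency + reserves: −¥377M + (+¥646M) = +¥269 million.

+¥269 million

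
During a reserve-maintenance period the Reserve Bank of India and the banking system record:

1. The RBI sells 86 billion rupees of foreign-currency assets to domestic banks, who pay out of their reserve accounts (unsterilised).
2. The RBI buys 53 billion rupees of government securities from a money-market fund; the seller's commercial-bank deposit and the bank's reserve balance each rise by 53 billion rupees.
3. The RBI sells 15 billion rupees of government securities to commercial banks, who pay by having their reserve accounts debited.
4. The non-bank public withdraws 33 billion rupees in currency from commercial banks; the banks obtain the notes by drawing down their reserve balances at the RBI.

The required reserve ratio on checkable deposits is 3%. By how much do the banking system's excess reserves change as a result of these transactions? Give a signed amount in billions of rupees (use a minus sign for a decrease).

-81.6 billion

FX sale 86 billion rupees: reserves −86B, deposits 0.
Asset purchase (from non-banks) 53 billion rupees: reserves +53B, deposits +53B.
OMO sale (to banks) 15 billion rupees: reserves −15B, deposits 0.
Currency withdrawal 33 billion rupees: reserves −33B, deposits −33B.
Totals: Δreserves = −81B, Δdeposits = +20B.
Δrequired reserves = 3% × +20B = +0.6B.
Δexcess reserves = Δreserves − Δrequired = −81B − (+0.6B) = -81.6 billion.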